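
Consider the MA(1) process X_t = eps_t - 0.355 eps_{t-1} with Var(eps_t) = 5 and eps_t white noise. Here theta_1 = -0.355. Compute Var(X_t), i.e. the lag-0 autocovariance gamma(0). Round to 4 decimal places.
\gamma(0) = 5.6301

For an MA(q) process X_t = eps_t + sum_i theta_i eps_{t-i} with
Var(eps_t) = sigma^2, the variance is
  gamma(0) = sigma^2 * (1 + sum_i theta_i^2).
  sum_i theta_i^2 = (-0.355)^2 = 0.126025.
  gamma(0) = 5 * (1 + 0.126025) = 5 * 1.126025 = 5.630125, which rounds to 5.6301.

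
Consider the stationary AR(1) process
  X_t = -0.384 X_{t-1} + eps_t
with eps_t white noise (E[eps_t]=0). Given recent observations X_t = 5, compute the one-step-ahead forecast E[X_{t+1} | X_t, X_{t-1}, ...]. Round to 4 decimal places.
E[X_{t+1} \mid \mathcal F_t] = -1.9200

For an AR(p) model X_t = c + sum_i phi_i X_{t-i} + eps_t, the
one-step-ahead conditional mean is
  E[X_{t+1} | X_t, ...] = c + sum_i phi_i X_{t+1-i}.
Substitute known values:
  E[X_{t+1} | ...] = (-0.384) * (5)
                   = -1.9200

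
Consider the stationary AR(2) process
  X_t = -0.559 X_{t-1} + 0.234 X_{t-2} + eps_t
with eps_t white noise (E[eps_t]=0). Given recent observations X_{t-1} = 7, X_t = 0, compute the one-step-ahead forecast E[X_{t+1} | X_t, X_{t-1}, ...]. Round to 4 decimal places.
E[X_{t+1} \mid \mathcal F_t] = 1.6380

For an AR(p) model X_t = c + sum_i phi_i X_{t-i} + eps_t, the
one-step-ahead conditional mean is
  E[X_{t+1} | X_t, ...] = c + sum_i phi_i X_{t+1-i}.
Substitute known values:
  E[X_{t+1} | ...] = (-0.559) * (0) + (0.234) * (7)
                   = 1.6380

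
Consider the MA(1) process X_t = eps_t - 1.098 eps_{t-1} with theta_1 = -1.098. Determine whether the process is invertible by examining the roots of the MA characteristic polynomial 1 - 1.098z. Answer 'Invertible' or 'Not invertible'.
\text{Not invertible}

The MA(q) characteristic polynomial is P(z) = 1 - 1.098z.
Invertibility requires all roots to lie outside the unit circle, i.e. |z| > 1 for every root.
This is linear in z: 1 + (-1.098) z = 0  =>  z = -1/(-1.098) = 0.910747,  |z| = 0.910747.
Moduli of all roots: 0.9107.
All moduli strictly greater than 1? No.
Verdict: Not invertible.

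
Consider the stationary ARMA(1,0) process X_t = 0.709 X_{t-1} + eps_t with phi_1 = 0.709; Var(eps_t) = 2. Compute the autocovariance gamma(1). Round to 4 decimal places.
\gamma(1) = 2.8513

Multiply the model equation by X_{t-k} and take expectations. With theta_0 = psi_0 = 1 and psi_j the MA(infinity) weights, this gives
  gamma(k) - sum_i phi_i gamma(k-i) = c_k,
  c_k = sigma^2 * sum_{j=k..q} theta_j psi_{j-k}   (c_k = 0 for k > q),
using gamma(-m) = gamma(m).
Pure AR (q = 0): c_0 = sigma^2 = 2, c_k = 0 for k >= 1.
Equations for k = 0 and k = 1 (AR order 1):
  gamma(0) = phi_1 gamma(1) + c_0
  gamma(1) = phi_1 gamma(0) + c_1
Substituting the second into the first: gamma(0) (1 - phi_1^2) = c_0 + phi_1 c_1, so
  gamma(0) = c_0 / (1 - phi_1^2) = 2 / (1 - (0.709)^2) = 2 / 0.497319 = 4.021564.
  gamma(1) = phi_1 gamma(0) = (0.709)(4.021564) = 2.851289.
Therefore gamma(1) = 2.8513 (to 4 decimal places).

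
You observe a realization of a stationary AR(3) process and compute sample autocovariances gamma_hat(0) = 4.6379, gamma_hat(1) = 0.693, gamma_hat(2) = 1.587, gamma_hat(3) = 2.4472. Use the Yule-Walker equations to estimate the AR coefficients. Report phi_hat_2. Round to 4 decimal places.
\hat\phi_{2} = 0.2760

The Yule-Walker equations for an AR(p) process read, in matrix form,
  Gamma_p phi = r_p,   with   (Gamma_p)_{ij} = gamma(|i - j|),
                       (r_p)_i = gamma(i),   i,j = 1..p.
Substitute the sample gammas (Toeplitz matrix and right-hand side of size 3):
  Gamma_p = [[4.6379, 0.693, 1.587], [0.693, 4.6379, 0.693], [1.587, 0.693, 4.6379]]
  r_p     = [0.693, 1.587, 2.4472]
Written out (R1..R3):
  (R1) 4.6379 phi_1 + 0.693 phi_2 + 1.587 phi_3 = 0.693
  (R2) 0.693 phi_1 + 4.6379 phi_2 + 0.693 phi_3 = 1.587
  (R3) 1.587 phi_1 + 0.693 phi_2 + 4.6379 phi_3 = 2.4472
Gaussian elimination:
  R2 <- R2 - (0.693/4.6379) R1 = R2 - (0.149421) R1:  4.534351 phi_2 + 0.455869 phi_3 = 1.483451
  R3 <- R3 - (1.587/4.6379) R1 = R3 - (0.342181) R1:  0.455869 phi_2 + 4.094859 phi_3 = 2.210069
  R3 <- R3 - (0.455869/4.534351) R2 = R3 - (0.100537) R2:  4.049028 phi_3 = 2.060927
Back-substitution:
  phi_hat_3 = 2.060927 / 4.049028 = 0.508993
  phi_hat_2 = (1.483451 - (0.455869)(0.508993)) / 4.534351 = 0.275986
  phi_hat_1 = (0.693 - (0.693)(0.275986) - (1.587)(0.508993)) / 4.6379 = -0.065985
So phi_hat = [-0.0660, 0.2760, 0.5090].
Therefore phi_hat_2 = 0.2760.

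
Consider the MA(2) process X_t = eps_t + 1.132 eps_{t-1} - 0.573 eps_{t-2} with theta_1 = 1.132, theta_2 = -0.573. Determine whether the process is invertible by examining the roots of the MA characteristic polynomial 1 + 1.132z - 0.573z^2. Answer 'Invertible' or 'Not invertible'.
\text{Not invertible}

The MA(q) characteristic polynomial is P(z) = 1 + 1.132z - 0.573z^2.
Invertibility requires all roots to lie outside the unit circle, i.e. |z| > 1 for every root.
Set 1 + (1.132) z + (-0.573) z^2 = 0, i.e. a z^2 + b z + c = 0 with a = -0.573, b = 1.132, c = 1.
Discriminant D = b^2 - 4ac = (1.132)^2 - 4*(-0.573)*1 = 1.281424 - (-2.292) = 3.573424.
D >= 0, so the roots are real: z = (-b +/- sqrt(D)) / (2a) = (-1.132 +/- 1.89035) / (-1.146).
  z_1 = (-1.132 + 1.89035) / (-1.146) = -0.6617,   |z_1| = 0.6617.
  z_2 = (-1.132 - 1.89035) / (-1.146) = 2.6373,   |z_2| = 2.6373.
Moduli of all roots: 0.6617, 2.6373.
All moduli strictly greater than 1? No.
Verdict: Not invertible.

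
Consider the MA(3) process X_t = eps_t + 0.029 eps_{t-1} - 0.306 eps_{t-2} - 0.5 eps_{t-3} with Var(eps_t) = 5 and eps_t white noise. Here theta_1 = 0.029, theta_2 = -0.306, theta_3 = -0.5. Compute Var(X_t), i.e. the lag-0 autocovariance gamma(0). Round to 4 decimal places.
\gamma(0) = 6.7224

For an MA(q) process X_t = eps_t + sum_i theta_i eps_{t-i} with
Var(eps_t) = sigma^2, the variance is
  gamma(0) = sigma^2 * (1 + sum_i theta_i^2).
  sum_i theta_i^2 = (0.029)^2 + (-0.306)^2 + (-0.5)^2 = 0.000841 + 0.093636 + 0.25 = 0.344477.
  gamma(0) = 5 * (1 + 0.344477) = 5 * 1.344477 = 6.722385, which rounds to 6.7224.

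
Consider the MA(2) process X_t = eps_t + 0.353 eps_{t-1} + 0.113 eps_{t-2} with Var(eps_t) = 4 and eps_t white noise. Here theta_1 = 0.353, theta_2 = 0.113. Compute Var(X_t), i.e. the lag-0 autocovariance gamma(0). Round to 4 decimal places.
\gamma(0) = 4.5495

For an MA(q) process X_t = eps_t + sum_i theta_i eps_{t-i} with
Var(eps_t) = sigma^2, the variance is
  gamma(0) = sigma^2 * (1 + sum_i theta_i^2).
  sum_i theta_i^2 = (0.353)^2 + (0.113)^2 = 0.124609 + 0.012769 = 0.137378.
  gamma(0) = 4 * (1 + 0.137378) = 4 * 1.137378 = 4.549512, which rounds to 4.5495.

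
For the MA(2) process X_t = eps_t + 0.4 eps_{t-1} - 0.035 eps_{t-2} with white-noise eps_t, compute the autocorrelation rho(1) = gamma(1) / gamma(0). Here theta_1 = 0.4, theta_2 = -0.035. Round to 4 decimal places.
\rho(1) = 0.3324

For an MA(q) process with theta_0 = 1, the autocovariance is
  gamma(k) = sigma^2 * sum_{i=0..q-k} theta_i * theta_{i+k},
and rho(k) = gamma(k) / gamma(0). Sigma^2 cancels.
  numerator   = (1)*(0.4) + (0.4)*(-0.035) = 0.386.
  denominator = (1)^2 + (0.4)^2 + (-0.035)^2 = 1.161225.
  rho(1) = 0.386 / 1.161225 = 0.3324.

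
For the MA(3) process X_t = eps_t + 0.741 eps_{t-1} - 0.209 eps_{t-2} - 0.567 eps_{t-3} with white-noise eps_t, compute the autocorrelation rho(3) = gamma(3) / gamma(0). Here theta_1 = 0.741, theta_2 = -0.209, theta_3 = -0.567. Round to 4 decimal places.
\rho(3) = -0.2962

For an MA(q) process with theta_0 = 1, the autocovariance is
  gamma(k) = sigma^2 * sum_{i=0..q-k} theta_i * theta_{i+k},
and rho(k) = gamma(k) / gamma(0). Sigma^2 cancels.
  numerator   = (1)*(-0.567) = -0.567.
  denominator = (1)^2 + (0.741)^2 + (-0.209)^2 + (-0.567)^2 = 1.914251.
  rho(3) = -0.567 / 1.914251 = -0.2962.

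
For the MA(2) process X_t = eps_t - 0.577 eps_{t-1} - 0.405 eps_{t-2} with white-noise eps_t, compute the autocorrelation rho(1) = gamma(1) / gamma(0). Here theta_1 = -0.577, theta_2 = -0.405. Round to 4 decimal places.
\rho(1) = -0.2293

For an MA(q) process with theta_0 = 1, the autocovariance is
  gamma(k) = sigma^2 * sum_{i=0..q-k} theta_i * theta_{i+k},
and rho(k) = gamma(k) / gamma(0). Sigma^2 cancels.
  numerator   = (1)*(-0.577) + (-0.577)*(-0.405) = -0.343315.
  denominator = (1)^2 + (-0.577)^2 + (-0.405)^2 = 1.496954.
  rho(1) = -0.343315 / 1.496954 = -0.2293.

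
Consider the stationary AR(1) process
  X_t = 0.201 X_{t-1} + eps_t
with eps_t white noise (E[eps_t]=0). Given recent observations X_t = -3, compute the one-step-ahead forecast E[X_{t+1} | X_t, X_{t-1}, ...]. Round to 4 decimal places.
E[X_{t+1} \mid \mathcal F_t] = -0.6030

For an AR(p) model X_t = c + sum_i phi_i X_{t-i} + eps_t, the
one-step-ahead conditional mean is
  E[X_{t+1} | X_t, ...] = c + sum_i phi_i X_{t+1-i}.
Substitute known values:
  E[X_{t+1} | ...] = (0.201) * (-3)
                   = -0.6030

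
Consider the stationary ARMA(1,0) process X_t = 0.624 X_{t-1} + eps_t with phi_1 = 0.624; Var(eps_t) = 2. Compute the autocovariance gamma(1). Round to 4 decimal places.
\gamma(1) = 2.0438

Multiply the model equation by X_{t-k} and take expectations. With theta_0 = psi_0 = 1 and psi_j the MA(infinity) weights, this gives
  gamma(k) - sum_i phi_i gamma(k-i) = c_k,
  c_k = sigma^2 * sum_{j=k..q} theta_j psi_{j-k}   (c_k = 0 for k > q),
using gamma(-m) = gamma(m).
Pure AR (q = 0): c_0 = sigma^2 = 2, c_k = 0 for k >= 1.
Equations for k = 0 and k = 1 (AR order 1):
  gamma(0) = phi_1 gamma(1) + c_0
  gamma(1) = phi_1 gamma(0) + c_1
Substituting the second into the first: gamma(0) (1 - phi_1^2) = c_0 + phi_1 c_1, so
  gamma(0) = c_0 / (1 - phi_1^2) = 2 / (1 - (0.624)^2) = 2 / 0.610624 = 3.275338.
  gamma(1) = phi_1 gamma(0) = (0.624)(3.275338) = 2.043811.
Therefore gamma(1) = 2.0438 (to 4 decimal places).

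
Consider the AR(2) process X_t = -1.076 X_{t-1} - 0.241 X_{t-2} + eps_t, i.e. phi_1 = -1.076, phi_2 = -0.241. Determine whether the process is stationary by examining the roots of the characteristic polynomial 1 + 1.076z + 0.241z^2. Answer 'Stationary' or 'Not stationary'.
\text{Stationary}

The AR(p) characteristic polynomial is P(z) = 1 + 1.076z + 0.241z^2.
Stationarity requires all roots to lie outside the unit circle, i.e. |z| > 1 for every root.
Set 1 + (1.076) z + (0.241) z^2 = 0, i.e. a z^2 + b z + c = 0 with a = 0.241, b = 1.076, c = 1.
Discriminant D = b^2 - 4ac = (1.076)^2 - 4*(0.241)*1 = 1.157776 - (0.964) = 0.193776.
D >= 0, so the roots are real: z = (-b +/- sqrt(D)) / (2a) = (-1.076 +/- 0.4402) / (0.482).
  z_1 = (-1.076 + 0.4402) / (0.482) = -1.3191,   |z_1| = 1.3191.
  z_2 = (-1.076 - 0.4402) / (0.482) = -3.1456,   |z_2| = 3.1456.
Moduli of all roots: 1.3191, 3.1456.
All moduli strictly greater than 1? Yes.
Verdict: Stationary.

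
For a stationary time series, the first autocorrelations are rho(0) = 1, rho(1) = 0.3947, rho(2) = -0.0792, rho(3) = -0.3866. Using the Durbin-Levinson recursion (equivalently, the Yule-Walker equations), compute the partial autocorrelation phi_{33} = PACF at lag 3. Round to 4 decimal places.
\phi_{33} = -0.3040

The PACF at lag k is phi_{kk}, the last component of the solution
to the Yule-Walker system G_k phi = r_k where
  (G_k)_{ij} = rho(|i - j|), (r_k)_i = rho(i), i,j = 1..k.
Equivalently, Durbin-Levinson gives phi_{kk} iteratively:
  phi_{11} = rho(1)
  phi_{kk} = [rho(k) - sum_{j=1..k-1} phi_{k-1,j} rho(k-j)]
            / [1 - sum_{j=1..k-1} phi_{k-1,j} rho(j)],
  phi_{k,j} = phi_{k-1,j} - phi_{kk} phi_{k-1,k-j},  j = 1..k-1.
Step k = 1:
  phi_11 = rho(1) = 0.3947.
Step k = 2:
  phi_22 = [rho(2) - phi_11 rho(1)] / [1 - phi_11 rho(1)] = [-0.0792 - (0.3947)(0.3947)] / [1 - (0.3947)(0.3947)]
         = -0.23498809 / 0.84421191 = -0.278352.
  Update: phi_21 = phi_11 - phi_22 phi_11 = 0.3947 - (-0.278352)(0.3947) = 0.504566.
Step k = 3:
  phi_33 = [rho(3) - phi_21 rho(2) - phi_22 rho(1)] / [1 - phi_21 rho(1) - phi_22 rho(2)]
    numerator   = -0.3866 - (0.504566)(-0.0792) - (-0.278352)(0.3947) = -0.23677287
    denominator = 1 - (0.504566)(0.3947) - (-0.278352)(-0.0792) = 0.7788025
  phi_33 = -0.23677287 / 0.7788025 = -0.304.
Therefore phi_{33} = -0.3040.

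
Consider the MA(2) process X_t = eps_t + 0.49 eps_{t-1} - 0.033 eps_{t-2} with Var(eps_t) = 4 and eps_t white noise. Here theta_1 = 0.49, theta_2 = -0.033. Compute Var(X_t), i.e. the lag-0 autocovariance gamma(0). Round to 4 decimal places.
\gamma(0) = 4.9648

For an MA(q) process X_t = eps_t + sum_i theta_i eps_{t-i} with
Var(eps_t) = sigma^2, the variance is
  gamma(0) = sigma^2 * (1 + sum_i theta_i^2).
  sum_i theta_i^2 = (0.49)^2 + (-0.033)^2 = 0.2401 + 0.001089 = 0.241189.
  gamma(0) = 4 * (1 + 0.241189) = 4 * 1.241189 = 4.964756, which rounds to 4.9648.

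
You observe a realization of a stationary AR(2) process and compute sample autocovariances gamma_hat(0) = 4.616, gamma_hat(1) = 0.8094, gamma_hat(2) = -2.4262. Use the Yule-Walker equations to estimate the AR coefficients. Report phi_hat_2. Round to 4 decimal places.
\hat\phi_{2} = -0.5740

The Yule-Walker equations for an AR(p) process read, in matrix form,
  Gamma_p phi = r_p,   with   (Gamma_p)_{ij} = gamma(|i - j|),
                       (r_p)_i = gamma(i),   i,j = 1..p.
Substitute the sample gammas (Toeplitz matrix and right-hand side of size 2):
  Gamma_p = [[4.616, 0.8094], [0.8094, 4.616]]
  r_p     = [0.8094, -2.4262]
Written out:
  4.616 phi_1 + 0.8094 phi_2 = 0.8094
  0.8094 phi_1 + 4.616 phi_2 = -2.4262
Solve by Cramer's rule:
  det = gamma(0)^2 - gamma(1)^2 = (4.616)^2 - (0.8094)^2 = 21.307456 - 0.65512836 = 20.65232764
  phi_hat_1 = [gamma(1) gamma(0) - gamma(1) gamma(2)] / det = [(0.8094)(4.616) - (0.8094)(-2.4262)] / 20.65232764 = 5.69995668 / 20.65232764 = 0.276
  phi_hat_2 = [gamma(0) gamma(2) - gamma(1)^2] / det = [(4.616)(-2.4262) - (0.8094)^2] / 20.65232764 = -11.85446756 / 20.65232764 = -0.574
So phi_hat = [0.2760, -0.5740].
Therefore phi_hat_2 = -0.5740.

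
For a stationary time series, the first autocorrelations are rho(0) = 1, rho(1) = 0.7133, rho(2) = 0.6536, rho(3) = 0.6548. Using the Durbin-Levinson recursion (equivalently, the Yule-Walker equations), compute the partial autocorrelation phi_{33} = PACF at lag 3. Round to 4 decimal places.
\phi_{33} = 0.2581

The PACF at lag k is phi_{kk}, the last component of the solution
to the Yule-Walker system G_k phi = r_k where
  (G_k)_{ij} = rho(|i - j|), (r_k)_i = rho(i), i,j = 1..k.
Equivalently, Durbin-Levinson gives phi_{kk} iteratively:
  phi_{11} = rho(1)
  phi_{kk} = [rho(k) - sum_{j=1..k-1} phi_{k-1,j} rho(k-j)]
            / [1 - sum_{j=1..k-1} phi_{k-1,j} rho(j)],
  phi_{k,j} = phi_{k-1,j} - phi_{kk} phi_{k-1,k-j},  j = 1..k-1.
Step k = 1:
  phi_11 = rho(1) = 0.7133.
Step k = 2:
  phi_22 = [rho(2) - phi_11 rho(1)] / [1 - phi_11 rho(1)] = [0.6536 - (0.7133)(0.7133)] / [1 - (0.7133)(0.7133)]
         = 0.14480311 / 0.49120311 = 0.294793.
  Update: phi_21 = phi_11 - phi_22 phi_11 = 0.7133 - (0.294793)(0.7133) = 0.503024.
Step k = 3:
  phi_33 = [rho(3) - phi_21 rho(2) - phi_22 rho(1)] / [1 - phi_21 rho(1) - phi_22 rho(2)]
    numerator   = 0.6548 - (0.503024)(0.6536) - (0.294793)(0.7133) = 0.11574763
    denominator = 1 - (0.503024)(0.7133) - (0.294793)(0.6536) = 0.4485162
  phi_33 = 0.11574763 / 0.4485162 = 0.2581.
Therefore phi_{33} = 0.2581.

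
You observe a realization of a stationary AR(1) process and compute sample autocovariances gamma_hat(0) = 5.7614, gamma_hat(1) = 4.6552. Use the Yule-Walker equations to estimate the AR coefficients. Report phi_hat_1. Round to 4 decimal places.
\hat\phi_{1} = 0.8080

The Yule-Walker equations for an AR(p) process read, in matrix form,
  Gamma_p phi = r_p,   with   (Gamma_p)_{ij} = gamma(|i - j|),
                       (r_p)_i = gamma(i),   i,j = 1..p.
Substitute the sample gammas (Toeplitz matrix and right-hand side of size 1):
  Gamma_p = [[5.7614]]
  r_p     = [4.6552]
With p = 1 this is the single equation gamma(0) phi_1 = gamma(1):
  phi_hat_1 = gamma(1) / gamma(0) = 4.6552 / 5.7614 = 0.8080.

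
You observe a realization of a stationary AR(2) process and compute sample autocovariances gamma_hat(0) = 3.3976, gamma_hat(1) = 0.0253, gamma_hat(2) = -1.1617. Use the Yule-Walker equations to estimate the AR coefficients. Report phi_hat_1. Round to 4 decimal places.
\hat\phi_{1} = 0.0100

The Yule-Walker equations for an AR(p) process read, in matrix form,
  Gamma_p phi = r_p,   with   (Gamma_p)_{ij} = gamma(|i - j|),
                       (r_p)_i = gamma(i),   i,j = 1..p.
Substitute the sample gammas (Toeplitz matrix and right-hand side of size 2):
  Gamma_p = [[3.3976, 0.0253], [0.0253, 3.3976]]
  r_p     = [0.0253, -1.1617]
Written out:
  3.3976 phi_1 + 0.0253 phi_2 = 0.0253
  0.0253 phi_1 + 3.3976 phi_2 = -1.1617
Solve by Cramer's rule:
  det = gamma(0)^2 - gamma(1)^2 = (3.3976)^2 - (0.0253)^2 = 11.54368576 - 0.00064009 = 11.54304567
  phi_hat_1 = [gamma(1) gamma(0) - gamma(1) gamma(2)] / det = [(0.0253)(3.3976) - (0.0253)(-1.1617)] / 11.54304567 = 0.11535029 / 11.54304567 = 0.01
  phi_hat_2 = [gamma(0) gamma(2) - gamma(1)^2] / det = [(3.3976)(-1.1617) - (0.0253)^2] / 11.54304567 = -3.94763201 / 11.54304567 = -0.342
So phi_hat = [0.0100, -0.3420].
Therefore phi_hat_1 = 0.0100.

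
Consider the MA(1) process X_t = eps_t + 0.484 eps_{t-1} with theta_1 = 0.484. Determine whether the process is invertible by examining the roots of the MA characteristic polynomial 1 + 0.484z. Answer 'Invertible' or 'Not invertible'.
\text{Invertible}

The MA(q) characteristic polynomial is P(z) = 1 + 0.484z.
Invertibility requires all roots to lie outside the unit circle, i.e. |z| > 1 for every root.
This is linear in z: 1 + (0.484) z = 0  =>  z = -1/(0.484) = -2.066116,  |z| = 2.066116.
Moduli of all roots: 2.0661.
All moduli strictly greater than 1? Yes.
Verdict: Invertible.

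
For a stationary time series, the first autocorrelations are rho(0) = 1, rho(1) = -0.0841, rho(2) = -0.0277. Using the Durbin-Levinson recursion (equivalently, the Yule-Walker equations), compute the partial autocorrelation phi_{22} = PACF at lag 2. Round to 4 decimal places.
\phi_{22} = -0.0350

The PACF at lag k is phi_{kk}, the last component of the solution
to the Yule-Walker system G_k phi = r_k where
  (G_k)_{ij} = rho(|i - j|), (r_k)_i = rho(i), i,j = 1..k.
Equivalently, Durbin-Levinson gives phi_{kk} iteratively:
  phi_{11} = rho(1)
  phi_{kk} = [rho(k) - sum_{j=1..k-1} phi_{k-1,j} rho(k-j)]
            / [1 - sum_{j=1..k-1} phi_{k-1,j} rho(j)],
  phi_{k,j} = phi_{k-1,j} - phi_{kk} phi_{k-1,k-j},  j = 1..k-1.
Step k = 1:
  phi_11 = rho(1) = -0.0841.
Step k = 2:
  phi_22 = [rho(2) - phi_11 rho(1)] / [1 - phi_11 rho(1)] = [-0.0277 - (-0.0841)(-0.0841)] / [1 - (-0.0841)(-0.0841)]
         = -0.03477281 / 0.99292719 = -0.035.
Therefore phi_{22} = -0.0350.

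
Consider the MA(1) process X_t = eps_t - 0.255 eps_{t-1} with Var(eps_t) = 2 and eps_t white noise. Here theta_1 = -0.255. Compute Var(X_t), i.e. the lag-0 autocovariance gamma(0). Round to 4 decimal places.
\gamma(0) = 2.1301

For an MA(q) process X_t = eps_t + sum_i theta_i eps_{t-i} with
Var(eps_t) = sigma^2, the variance is
  gamma(0) = sigma^2 * (1 + sum_i theta_i^2).
  sum_i theta_i^2 = (-0.255)^2 = 0.065025.
  gamma(0) = 2 * (1 + 0.065025) = 2 * 1.065025 = 2.13005, which rounds to 2.1301.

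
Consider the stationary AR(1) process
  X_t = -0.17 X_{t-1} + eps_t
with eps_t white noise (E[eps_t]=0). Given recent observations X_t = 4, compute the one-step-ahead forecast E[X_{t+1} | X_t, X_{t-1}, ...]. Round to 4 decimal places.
E[X_{t+1} \mid \mathcal F_t] = -0.6800

For an AR(p) model X_t = c + sum_i phi_i X_{t-i} + eps_t, the
one-step-ahead conditional mean is
  E[X_{t+1} | X_t, ...] = c + sum_i phi_i X_{t+1-i}.
Substitute known values:
  E[X_{t+1} | ...] = (-0.17) * (4)
                   = -0.6800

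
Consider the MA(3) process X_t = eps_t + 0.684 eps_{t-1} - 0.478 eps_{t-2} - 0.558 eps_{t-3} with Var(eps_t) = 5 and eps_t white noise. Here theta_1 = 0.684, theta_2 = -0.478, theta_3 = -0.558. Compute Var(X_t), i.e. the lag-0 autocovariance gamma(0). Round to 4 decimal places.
\gamma(0) = 10.0385

For an MA(q) process X_t = eps_t + sum_i theta_i eps_{t-i} with
Var(eps_t) = sigma^2, the variance is
  gamma(0) = sigma^2 * (1 + sum_i theta_i^2).
  sum_i theta_i^2 = (0.684)^2 + (-0.478)^2 + (-0.558)^2 = 0.467856 + 0.228484 + 0.311364 = 1.007704.
  gamma(0) = 5 * (1 + 1.007704) = 5 * 2.007704 = 10.03852, which rounds to 10.0385.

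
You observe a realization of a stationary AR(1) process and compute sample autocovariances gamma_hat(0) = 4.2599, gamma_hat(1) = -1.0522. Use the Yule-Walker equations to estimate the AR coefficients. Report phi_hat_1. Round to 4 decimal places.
\hat\phi_{1} = -0.2470

The Yule-Walker equations for an AR(p) process read, in matrix form,
  Gamma_p phi = r_p,   with   (Gamma_p)_{ij} = gamma(|i - j|),
                       (r_p)_i = gamma(i),   i,j = 1..p.
Substitute the sample gammas (Toeplitz matrix and right-hand side of size 1):
  Gamma_p = [[4.2599]]
  r_p     = [-1.0522]
With p = 1 this is the single equation gamma(0) phi_1 = gamma(1):
  phi_hat_1 = gamma(1) / gamma(0) = -1.0522 / 4.2599 = -0.2470.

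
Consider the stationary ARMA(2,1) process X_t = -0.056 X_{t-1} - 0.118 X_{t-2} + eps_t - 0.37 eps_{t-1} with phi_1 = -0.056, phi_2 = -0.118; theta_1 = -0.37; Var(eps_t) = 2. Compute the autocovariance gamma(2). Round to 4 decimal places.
\gamma(2) = -0.2379

Multiply the model equation by X_{t-k} and take expectations. With theta_0 = psi_0 = 1 and psi_j the MA(infinity) weights, this gives
  gamma(k) - sum_i phi_i gamma(k-i) = c_k,
  c_k = sigma^2 * sum_{j=k..q} theta_j psi_{j-k}   (c_k = 0 for k > q),
using gamma(-m) = gamma(m).
psi-weights needed (psi_j = theta_j + sum_i phi_i psi_{j-i}):
  psi_1 = theta_1 + phi_1 = -0.37 + (-0.056) = -0.426
Right-hand sides:
  c_0 = sigma^2 (1 + theta_1 psi_1) = 2 * (1 + (-0.37)(-0.426)) = 2 * 1.15762 = 2.31524
  c_1 = sigma^2 theta_1 = 2 * (-0.37) = -0.74
  c_2 = 0
Equations for k = 0, 1, 2 (AR order 2, c_2 = 0):
  (E0) gamma(0) = phi_1 gamma(1) + phi_2 gamma(2) + c_0
  (E1) gamma(1) = phi_1 gamma(0) + phi_2 gamma(1) + c_1
  (E2) gamma(2) = phi_1 gamma(1) + phi_2 gamma(0)
From (E1): gamma(1) = A gamma(0) + B with
  A = phi_1 / (1 - phi_2) = -0.056 / 1.118 = -0.050089,   B = c_1 / (1 - phi_2) = -0.74 / 1.118 = -0.661896.
Insert (E2) into (E0): gamma(0) (1 - phi_2^2) = phi_1 (1 + phi_2) gamma(1) + c_0.
  phi_1 (1 + phi_2) = (-0.056)(0.882) = -0.049392,   1 - phi_2^2 = 0.986076.
Replace gamma(1) by A gamma(0) + B and collect gamma(0):
  gamma(0) [0.986076 - (-0.049392)(-0.050089)] = (-0.049392)(-0.661896) + 2.31524
  gamma(0) * 0.983602 = 2.347932
  gamma(0) = 2.347932 / 0.983602 = 2.387076.
  gamma(1) = A gamma(0) + B = (-0.050089)(2.387076) + (-0.661896) = -0.781464.
  gamma(2) = phi_1 gamma(1) + phi_2 gamma(0) = (-0.056)(-0.781464) + (-0.118)(2.387076) = -0.237913.
Therefore gamma(2) = -0.2379 (to 4 decimal places).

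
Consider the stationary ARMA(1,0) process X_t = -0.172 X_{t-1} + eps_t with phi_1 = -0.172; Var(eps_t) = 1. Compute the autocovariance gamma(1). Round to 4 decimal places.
\gamma(1) = -0.1772

Multiply the model equation by X_{t-k} and take expectations. With theta_0 = psi_0 = 1 and psi_j the MA(infinity) weights, this gives
  gamma(k) - sum_i phi_i gamma(k-i) = c_k,
  c_k = sigma^2 * sum_{j=k..q} theta_j psi_{j-k}   (c_k = 0 for k > q),
using gamma(-m) = gamma(m).
Pure AR (q = 0): c_0 = sigma^2 = 1, c_k = 0 for k >= 1.
Equations for k = 0 and k = 1 (AR order 1):
  gamma(0) = phi_1 gamma(1) + c_0
  gamma(1) = phi_1 gamma(0) + c_1
Substituting the second into the first: gamma(0) (1 - phi_1^2) = c_0 + phi_1 c_1, so
  gamma(0) = c_0 / (1 - phi_1^2) = 1 / (1 - (-0.172)^2) = 1 / 0.970416 = 1.030486.
  gamma(1) = phi_1 gamma(0) = (-0.172)(1.030486) = -0.177244.
Therefore gamma(1) = -0.1772 (to 4 decimal places).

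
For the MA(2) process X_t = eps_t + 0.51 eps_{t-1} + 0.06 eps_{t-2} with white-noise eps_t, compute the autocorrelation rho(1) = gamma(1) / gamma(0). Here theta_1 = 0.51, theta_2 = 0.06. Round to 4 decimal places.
\rho(1) = 0.4278

For an MA(q) process with theta_0 = 1, the autocovariance is
  gamma(k) = sigma^2 * sum_{i=0..q-k} theta_i * theta_{i+k},
and rho(k) = gamma(k) / gamma(0). Sigma^2 cancels.
  numerator   = (1)*(0.51) + (0.51)*(0.06) = 0.5406.
  denominator = (1)^2 + (0.51)^2 + (0.06)^2 = 1.2637.
  rho(1) = 0.5406 / 1.2637 = 0.4278.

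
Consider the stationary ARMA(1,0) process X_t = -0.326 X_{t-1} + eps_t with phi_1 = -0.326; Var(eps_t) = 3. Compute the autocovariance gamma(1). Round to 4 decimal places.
\gamma(1) = -1.0943

Multiply the model equation by X_{t-k} and take expectations. With theta_0 = psi_0 = 1 and psi_j the MA(infinity) weights, this gives
  gamma(k) - sum_i phi_i gamma(k-i) = c_k,
  c_k = sigma^2 * sum_{j=k..q} theta_j psi_{j-k}   (c_k = 0 for k > q),
using gamma(-m) = gamma(m).
Pure AR (q = 0): c_0 = sigma^2 = 3, c_k = 0 for k >= 1.
Equations for k = 0 and k = 1 (AR order 1):
  gamma(0) = phi_1 gamma(1) + c_0
  gamma(1) = phi_1 gamma(0) + c_1
Substituting the second into the first: gamma(0) (1 - phi_1^2) = c_0 + phi_1 c_1, so
  gamma(0) = c_0 / (1 - phi_1^2) = 3 / (1 - (-0.326)^2) = 3 / 0.893724 = 3.356741.
  gamma(1) = phi_1 gamma(0) = (-0.326)(3.356741) = -1.094298.
Therefore gamma(1) = -1.0943 (to 4 decimal places).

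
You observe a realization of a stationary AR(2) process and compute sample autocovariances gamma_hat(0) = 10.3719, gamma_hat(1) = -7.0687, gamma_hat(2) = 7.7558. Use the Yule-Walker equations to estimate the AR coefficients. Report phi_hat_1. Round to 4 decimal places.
\hat\phi_{1} = -0.3210

The Yule-Walker equations for an AR(p) process read, in matrix form,
  Gamma_p phi = r_p,   with   (Gamma_p)_{ij} = gamma(|i - j|),
                       (r_p)_i = gamma(i),   i,j = 1..p.
Substitute the sample gammas (Toeplitz matrix and right-hand side of size 2):
  Gamma_p = [[10.3719, -7.0687], [-7.0687, 10.3719]]
  r_p     = [-7.0687, 7.7558]
Written out:
  10.3719 phi_1 - 7.0687 phi_2 = -7.0687
  -7.0687 phi_1 + 10.3719 phi_2 = 7.7558
Solve by Cramer's rule:
  det = gamma(0)^2 - gamma(1)^2 = (10.3719)^2 - (-7.0687)^2 = 107.57630961 - 49.96651969 = 57.60978992
  phi_hat_1 = [gamma(1) gamma(0) - gamma(1) gamma(2)] / det = [(-7.0687)(10.3719) - (-7.0687)(7.7558)] / 57.60978992 = -18.49242607 / 57.60978992 = -0.321
  phi_hat_2 = [gamma(0) gamma(2) - gamma(1)^2] / det = [(10.3719)(7.7558) - (-7.0687)^2] / 57.60978992 = 30.47586233 / 57.60978992 = 0.529
So phi_hat = [-0.3210, 0.5290].
Therefore phi_hat_1 = -0.3210.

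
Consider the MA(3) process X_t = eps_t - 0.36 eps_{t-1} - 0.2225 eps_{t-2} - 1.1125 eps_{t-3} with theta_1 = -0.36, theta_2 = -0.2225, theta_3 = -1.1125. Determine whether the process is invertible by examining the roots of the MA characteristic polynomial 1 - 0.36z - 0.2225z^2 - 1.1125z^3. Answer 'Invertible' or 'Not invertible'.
\text{Not invertible}

The MA(q) characteristic polynomial is P(z) = 1 - 0.36z - 0.2225z^2 - 1.1125z^3.
Invertibility requires all roots to lie outside the unit circle, i.e. |z| > 1 for every root.
Degree 3: look for a simple real root z0 first, then factor out (1 - z/z0) and solve the remaining quadratic.
Testing z0 = 0.8: P(0.8) = 1 + (-0.36)(0.8) + (-0.2225)(0.8)^2 + (-1.1125)(0.8)^3
  = 1 + (-0.288) + (-0.1424) + (-0.5696) = 0.  So z_0 = 0.8 is a root, |z_0| = 0.8.
Divide out the factor (1 - 1.25 z) = (1 - z/z0) (since 1/z0 = 1.25):
  P(z) = (1 - 1.25 z)(1 + (0.89) z + (0.89) z^2)
  [check: z-coef 0.89 - (1.25) = -0.36; z^2-coef 0.89 - (1.25)(0.89) = -0.2225; z^3-coef -(1.25)(0.89) = -1.1125.]
Remaining roots from the quadratic factor 1 + (0.89) z + (0.89) z^2:
  Set 1 + (0.89) z + (0.89) z^2 = 0, i.e. a z^2 + b z + c = 0 with a = 0.89, b = 0.89, c = 1.
  Discriminant D = b^2 - 4ac = (0.89)^2 - 4*(0.89)*1 = 0.7921 - (3.56) = -2.7679.
  D < 0, so the roots are the complex-conjugate pair z = (-b +/- i sqrt(-D)) / (2a) = -0.5 +/- 0.9347i.
  For a conjugate pair |z|^2 = z * conj(z) = (product of roots) = c/a = 1/(0.89) = 1.123596, so |z| = sqrt(1.123596) = 1.06 for both roots.
Moduli of all roots: 0.8000, 1.0600, 1.0600.
All moduli strictly greater than 1? No.
Verdict: Not invertible.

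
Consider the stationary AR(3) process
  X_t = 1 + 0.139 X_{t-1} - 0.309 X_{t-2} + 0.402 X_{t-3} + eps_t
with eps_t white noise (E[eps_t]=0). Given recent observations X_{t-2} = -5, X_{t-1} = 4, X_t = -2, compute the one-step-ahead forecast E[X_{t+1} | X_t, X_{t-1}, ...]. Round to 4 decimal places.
E[X_{t+1} \mid \mathcal F_t] = -2.5240

For an AR(p) model X_t = c + sum_i phi_i X_{t-i} + eps_t, the
one-step-ahead conditional mean is
  E[X_{t+1} | X_t, ...] = c + sum_i phi_i X_{t+1-i}.
Substitute known values:
  E[X_{t+1} | ...] = 1 + (0.139) * (-2) + (-0.309) * (4) + (0.402) * (-5)
                   = -2.5240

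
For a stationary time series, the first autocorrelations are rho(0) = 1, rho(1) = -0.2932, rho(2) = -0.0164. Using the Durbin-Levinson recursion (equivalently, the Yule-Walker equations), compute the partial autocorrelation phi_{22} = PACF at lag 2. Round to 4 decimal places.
\phi_{22} = -0.1120

The PACF at lag k is phi_{kk}, the last component of the solution
to the Yule-Walker system G_k phi = r_k where
  (G_k)_{ij} = rho(|i - j|), (r_k)_i = rho(i), i,j = 1..k.
Equivalently, Durbin-Levinson gives phi_{kk} iteratively:
  phi_{11} = rho(1)
  phi_{kk} = [rho(k) - sum_{j=1..k-1} phi_{k-1,j} rho(k-j)]
            / [1 - sum_{j=1..k-1} phi_{k-1,j} rho(j)],
  phi_{k,j} = phi_{k-1,j} - phi_{kk} phi_{k-1,k-j},  j = 1..k-1.
Step k = 1:
  phi_11 = rho(1) = -0.2932.
Step k = 2:
  phi_22 = [rho(2) - phi_11 rho(1)] / [1 - phi_11 rho(1)] = [-0.0164 - (-0.2932)(-0.2932)] / [1 - (-0.2932)(-0.2932)]
         = -0.10236624 / 0.91403376 = -0.112.
Therefore phi_{22} = -0.1120.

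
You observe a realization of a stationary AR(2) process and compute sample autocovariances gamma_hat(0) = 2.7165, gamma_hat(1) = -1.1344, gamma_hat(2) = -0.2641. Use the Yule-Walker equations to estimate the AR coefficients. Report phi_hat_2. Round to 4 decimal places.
\hat\phi_{2} = -0.3290

The Yule-Walker equations for an AR(p) process read, in matrix form,
  Gamma_p phi = r_p,   with   (Gamma_p)_{ij} = gamma(|i - j|),
                       (r_p)_i = gamma(i),   i,j = 1..p.
Substitute the sample gammas (Toeplitz matrix and right-hand side of size 2):
  Gamma_p = [[2.7165, -1.1344], [-1.1344, 2.7165]]
  r_p     = [-1.1344, -0.2641]
Written out:
  2.7165 phi_1 - 1.1344 phi_2 = -1.1344
  -1.1344 phi_1 + 2.7165 phi_2 = -0.2641
Solve by Cramer's rule:
  det = gamma(0)^2 - gamma(1)^2 = (2.7165)^2 - (-1.1344)^2 = 7.37937225 - 1.28686336 = 6.09250889
  phi_hat_1 = [gamma(1) gamma(0) - gamma(1) gamma(2)] / det = [(-1.1344)(2.7165) - (-1.1344)(-0.2641)] / 6.09250889 = -3.38119264 / 6.09250889 = -0.555
  phi_hat_2 = [gamma(0) gamma(2) - gamma(1)^2] / det = [(2.7165)(-0.2641) - (-1.1344)^2] / 6.09250889 = -2.00429101 / 6.09250889 = -0.329
So phi_hat = [-0.5550, -0.3290].
Therefore phi_hat_2 = -0.3290.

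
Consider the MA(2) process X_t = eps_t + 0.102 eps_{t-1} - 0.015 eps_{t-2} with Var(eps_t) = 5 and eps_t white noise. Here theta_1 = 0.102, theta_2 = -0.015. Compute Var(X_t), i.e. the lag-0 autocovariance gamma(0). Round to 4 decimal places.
\gamma(0) = 5.0531

For an MA(q) process X_t = eps_t + sum_i theta_i eps_{t-i} with
Var(eps_t) = sigma^2, the variance is
  gamma(0) = sigma^2 * (1 + sum_i theta_i^2).
  sum_i theta_i^2 = (0.102)^2 + (-0.015)^2 = 0.010404 + 0.000225 = 0.010629.
  gamma(0) = 5 * (1 + 0.010629) = 5 * 1.010629 = 5.053145, which rounds to 5.0531.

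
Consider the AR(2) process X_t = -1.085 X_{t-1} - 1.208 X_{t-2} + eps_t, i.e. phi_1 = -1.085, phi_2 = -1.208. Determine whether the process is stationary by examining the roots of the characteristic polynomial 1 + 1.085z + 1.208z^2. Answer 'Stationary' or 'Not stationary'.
\text{Not stationary}

The AR(p) characteristic polynomial is P(z) = 1 + 1.085z + 1.208z^2.
Stationarity requires all roots to lie outside the unit circle, i.e. |z| > 1 for every root.
Set 1 + (1.085) z + (1.208) z^2 = 0, i.e. a z^2 + b z + c = 0 with a = 1.208, b = 1.085, c = 1.
Discriminant D = b^2 - 4ac = (1.085)^2 - 4*(1.208)*1 = 1.177225 - (4.832) = -3.654775.
D < 0, so the roots are the complex-conjugate pair z = (-b +/- i sqrt(-D)) / (2a) = -0.4491 +/- 0.7913i.
For a conjugate pair |z|^2 = z * conj(z) = (product of roots) = c/a = 1/(1.208) = 0.827815, so |z| = sqrt(0.827815) = 0.9098 for both roots.
Moduli of all roots: 0.9098, 0.9098.
All moduli strictly greater than 1? No.
Verdict: Not stationary.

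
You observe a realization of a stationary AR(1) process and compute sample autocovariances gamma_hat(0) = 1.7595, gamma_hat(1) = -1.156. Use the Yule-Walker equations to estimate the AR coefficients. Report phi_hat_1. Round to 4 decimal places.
\hat\phi_{1} = -0.6570

The Yule-Walker equations for an AR(p) process read, in matrix form,
  Gamma_p phi = r_p,   with   (Gamma_p)_{ij} = gamma(|i - j|),
                       (r_p)_i = gamma(i),   i,j = 1..p.
Substitute the sample gammas (Toeplitz matrix and right-hand side of size 1):
  Gamma_p = [[1.7595]]
  r_p     = [-1.156]
With p = 1 this is the single equation gamma(0) phi_1 = gamma(1):
  phi_hat_1 = gamma(1) / gamma(0) = -1.156 / 1.7595 = -0.6570.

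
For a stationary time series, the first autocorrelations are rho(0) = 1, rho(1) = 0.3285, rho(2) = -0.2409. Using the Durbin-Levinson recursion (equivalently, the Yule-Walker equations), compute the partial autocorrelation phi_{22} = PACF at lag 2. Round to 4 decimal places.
\phi_{22} = -0.3910

The PACF at lag k is phi_{kk}, the last component of the solution
to the Yule-Walker system G_k phi = r_k where
  (G_k)_{ij} = rho(|i - j|), (r_k)_i = rho(i), i,j = 1..k.
Equivalently, Durbin-Levinson gives phi_{kk} iteratively:
  phi_{11} = rho(1)
  phi_{kk} = [rho(k) - sum_{j=1..k-1} phi_{k-1,j} rho(k-j)]
            / [1 - sum_{j=1..k-1} phi_{k-1,j} rho(j)],
  phi_{k,j} = phi_{k-1,j} - phi_{kk} phi_{k-1,k-j},  j = 1..k-1.
Step k = 1:
  phi_11 = rho(1) = 0.3285.
Step k = 2:
  phi_22 = [rho(2) - phi_11 rho(1)] / [1 - phi_11 rho(1)] = [-0.2409 - (0.3285)(0.3285)] / [1 - (0.3285)(0.3285)]
         = -0.34881225 / 0.89208775 = -0.391.
Therefore phi_{22} = -0.3910.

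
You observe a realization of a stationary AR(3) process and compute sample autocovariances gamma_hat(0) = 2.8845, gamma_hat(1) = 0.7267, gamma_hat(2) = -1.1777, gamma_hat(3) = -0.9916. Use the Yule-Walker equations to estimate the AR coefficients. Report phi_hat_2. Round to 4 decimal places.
\hat\phi_{2} = -0.4700

The Yule-Walker equations for an AR(p) process read, in matrix form,
  Gamma_p phi = r_p,   with   (Gamma_p)_{ij} = gamma(|i - j|),
                       (r_p)_i = gamma(i),   i,j = 1..p.
Substitute the sample gammas (Toeplitz matrix and right-hand side of size 3):
  Gamma_p = [[2.8845, 0.7267, -1.1777], [0.7267, 2.8845, 0.7267], [-1.1777, 0.7267, 2.8845]]
  r_p     = [0.7267, -1.1777, -0.9916]
Written out (R1..R3):
  (R1) 2.8845 phi_1 + 0.7267 phi_2 - 1.1777 phi_3 = 0.7267
  (R2) 0.7267 phi_1 + 2.8845 phi_2 + 0.7267 phi_3 = -1.1777
  (R3) -1.1777 phi_1 + 0.7267 phi_2 + 2.8845 phi_3 = -0.9916
Gaussian elimination:
  R2 <- R2 - (0.7267/2.8845) R1 = R2 - (0.251933) R1:  2.70142 phi_2 + 1.023401 phi_3 = -1.36078
  R3 <- R3 - (-1.1777/2.8845) R1 = R3 - (-0.408286) R1:  1.023401 phi_2 + 2.403662 phi_3 = -0.694899
  R3 <- R3 - (1.023401/2.70142) R2 = R3 - (0.378838) R2:  2.015959 phi_3 = -0.179384
Back-substitution:
  phi_hat_3 = -0.179384 / 2.015959 = -0.088982
  phi_hat_2 = (-1.36078 - (1.023401)(-0.088982)) / 2.70142 = -0.470018
  phi_hat_1 = (0.7267 - (0.7267)(-0.470018) - (-1.1777)(-0.088982)) / 2.8845 = 0.334016
So phi_hat = [0.3340, -0.4700, -0.0890].
Therefore phi_hat_2 = -0.4700.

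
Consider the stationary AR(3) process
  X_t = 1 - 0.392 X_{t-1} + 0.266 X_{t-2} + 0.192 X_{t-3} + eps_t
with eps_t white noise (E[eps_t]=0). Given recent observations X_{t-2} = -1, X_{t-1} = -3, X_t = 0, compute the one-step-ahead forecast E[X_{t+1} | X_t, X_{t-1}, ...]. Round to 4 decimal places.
E[X_{t+1} \mid \mathcal F_t] = 0.0100

For an AR(p) model X_t = c + sum_i phi_i X_{t-i} + eps_t, the
one-step-ahead conditional mean is
  E[X_{t+1} | X_t, ...] = c + sum_i phi_i X_{t+1-i}.
Substitute known values:
  E[X_{t+1} | ...] = 1 + (-0.392) * (0) + (0.266) * (-3) + (0.192) * (-1)
                   = 0.0100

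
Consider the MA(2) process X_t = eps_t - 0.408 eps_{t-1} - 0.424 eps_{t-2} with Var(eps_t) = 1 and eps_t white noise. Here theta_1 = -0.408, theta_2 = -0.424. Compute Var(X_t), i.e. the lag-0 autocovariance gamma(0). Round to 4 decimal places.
\gamma(0) = 1.3462

For an MA(q) process X_t = eps_t + sum_i theta_i eps_{t-i} with
Var(eps_t) = sigma^2, the variance is
  gamma(0) = sigma^2 * (1 + sum_i theta_i^2).
  sum_i theta_i^2 = (-0.408)^2 + (-0.424)^2 = 0.166464 + 0.179776 = 0.34624.
  gamma(0) = 1 * (1 + 0.34624) = 1 * 1.34624 = 1.34624, which rounds to 1.3462.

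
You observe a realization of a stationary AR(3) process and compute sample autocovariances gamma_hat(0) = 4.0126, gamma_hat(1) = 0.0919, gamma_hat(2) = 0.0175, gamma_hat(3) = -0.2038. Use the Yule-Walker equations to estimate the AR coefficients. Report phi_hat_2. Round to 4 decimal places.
\hat\phi_{2} = 0.0050

The Yule-Walker equations for an AR(p) process read, in matrix form,
  Gamma_p phi = r_p,   with   (Gamma_p)_{ij} = gamma(|i - j|),
                       (r_p)_i = gamma(i),   i,j = 1..p.
Substitute the sample gammas (Toeplitz matrix and right-hand side of size 3):
  Gamma_p = [[4.0126, 0.0919, 0.0175], [0.0919, 4.0126, 0.0919], [0.0175, 0.0919, 4.0126]]
  r_p     = [0.0919, 0.0175, -0.2038]
Written out (R1..R3):
  (R1) 4.0126 phi_1 + 0.0919 phi_2 + 0.0175 phi_3 = 0.0919
  (R2) 0.0919 phi_1 + 4.0126 phi_2 + 0.0919 phi_3 = 0.0175
  (R3) 0.0175 phi_1 + 0.0919 phi_2 + 4.0126 phi_3 = -0.2038
Gaussian elimination:
  R2 <- R2 - (0.0919/4.0126) R1 = R2 - (0.022903) R1:  4.010495 phi_2 + 0.091499 phi_3 = 0.015395
  R3 <- R3 - (0.0175/4.0126) R1 = R3 - (0.004361) R1:  0.091499 phi_2 + 4.012524 phi_3 = -0.204201
  R3 <- R3 - (0.091499/4.010495) R2 = R3 - (0.022815) R2:  4.010436 phi_3 = -0.204552
Back-substitution:
  phi_hat_3 = -0.204552 / 4.010436 = -0.051005
  phi_hat_2 = (0.015395 - (0.091499)(-0.051005)) / 4.010495 = 0.005002
  phi_hat_1 = (0.0919 - (0.0919)(0.005002) - (0.0175)(-0.051005)) / 4.0126 = 0.023011
So phi_hat = [0.0230, 0.0050, -0.0510].
Therefore phi_hat_2 = 0.0050.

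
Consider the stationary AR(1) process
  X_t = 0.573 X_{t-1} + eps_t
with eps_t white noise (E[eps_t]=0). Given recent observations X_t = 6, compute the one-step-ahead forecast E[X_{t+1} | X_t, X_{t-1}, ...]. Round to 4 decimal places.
E[X_{t+1} \mid \mathcal F_t] = 3.4380

For an AR(p) model X_t = c + sum_i phi_i X_{t-i} + eps_t, the
one-step-ahead conditional mean is
  E[X_{t+1} | X_t, ...] = c + sum_i phi_i X_{t+1-i}.
Substitute known values:
  E[X_{t+1} | ...] = (0.573) * (6)
                   = 3.4380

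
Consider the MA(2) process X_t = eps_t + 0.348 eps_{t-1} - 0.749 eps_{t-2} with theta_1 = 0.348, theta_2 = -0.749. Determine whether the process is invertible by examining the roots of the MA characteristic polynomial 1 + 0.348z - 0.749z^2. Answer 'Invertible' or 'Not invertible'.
\text{Not invertible}

The MA(q) characteristic polynomial is P(z) = 1 + 0.348z - 0.749z^2.
Invertibility requires all roots to lie outside the unit circle, i.e. |z| > 1 for every root.
Set 1 + (0.348) z + (-0.749) z^2 = 0, i.e. a z^2 + b z + c = 0 with a = -0.749, b = 0.348, c = 1.
Discriminant D = b^2 - 4ac = (0.348)^2 - 4*(-0.749)*1 = 0.121104 - (-2.996) = 3.117104.
D >= 0, so the roots are real: z = (-b +/- sqrt(D)) / (2a) = (-0.348 +/- 1.765532) / (-1.498).
  z_1 = (-0.348 + 1.765532) / (-1.498) = -0.9463,   |z_1| = 0.9463.
  z_2 = (-0.348 - 1.765532) / (-1.498) = 1.4109,   |z_2| = 1.4109.
Moduli of all roots: 0.9463, 1.4109.
All moduli strictly greater than 1? No.
Verdict: Not invertible.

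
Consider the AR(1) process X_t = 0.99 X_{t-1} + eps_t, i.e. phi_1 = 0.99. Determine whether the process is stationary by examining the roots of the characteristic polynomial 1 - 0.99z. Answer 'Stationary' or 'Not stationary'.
\text{Stationary}

The AR(p) characteristic polynomial is P(z) = 1 - 0.99z.
Stationarity requires all roots to lie outside the unit circle, i.e. |z| > 1 for every root.
This is linear in z: 1 + (-0.99) z = 0  =>  z = -1/(-0.99) = 1.010101,  |z| = 1.010101.
Moduli of all roots: 1.0101.
All moduli strictly greater than 1? Yes.
Verdict: Stationary.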